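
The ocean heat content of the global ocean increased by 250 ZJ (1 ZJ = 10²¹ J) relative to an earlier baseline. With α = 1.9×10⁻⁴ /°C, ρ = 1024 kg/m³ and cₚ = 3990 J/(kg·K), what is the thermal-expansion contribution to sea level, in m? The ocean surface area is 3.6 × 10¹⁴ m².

Δh = 0.032 m

Per unit area: Q = 250×10²¹ / (3.6×10¹⁴) ≈ 6.944×10⁸ J/m²
Δh = αQ/(ρcₚ) = 1.9×10⁻⁴ × 6.944×10⁸ / (1024 × 3990) ≈ 0.032292 m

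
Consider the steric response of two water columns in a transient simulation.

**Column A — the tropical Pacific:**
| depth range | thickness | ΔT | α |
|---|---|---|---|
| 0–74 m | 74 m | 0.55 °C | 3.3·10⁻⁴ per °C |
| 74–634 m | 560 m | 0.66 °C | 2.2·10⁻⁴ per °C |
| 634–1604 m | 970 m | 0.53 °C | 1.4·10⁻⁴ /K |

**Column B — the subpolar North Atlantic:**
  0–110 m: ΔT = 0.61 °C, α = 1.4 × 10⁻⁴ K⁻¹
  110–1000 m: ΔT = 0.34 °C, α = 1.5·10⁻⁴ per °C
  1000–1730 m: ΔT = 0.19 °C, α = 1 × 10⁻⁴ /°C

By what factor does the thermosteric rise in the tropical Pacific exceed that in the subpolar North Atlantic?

≈ 2.43×

A Layer 1: 74 × 3.3×10⁻⁴ × 0.55 = 0.013431 m
A 560 × 2.2×10⁻⁴ × 0.66 = 0.081312 m
A 0.53 × 1.4×10⁻⁴ × 970 = 0.071974 m
A total: 0.166717 m
B 0–110 m: 110 × 0.61 × 1.4×10⁻⁴ = 0.009394 m
B 890 × 0.34 × 1.5×10⁻⁴ = 0.04539 m
B 1000–1730 m: 1×10⁻⁴ × 730 × 0.19 = 0.01387 m
B total: 0.068654 m
Ratio: 0.166717 / 0.068654 ≈ 2.428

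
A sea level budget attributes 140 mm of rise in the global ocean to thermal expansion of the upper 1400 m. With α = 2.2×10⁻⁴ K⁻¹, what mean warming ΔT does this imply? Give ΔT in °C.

ΔT = Δh/(αH) = 0.14 / (2.2×10⁻⁴ × 1400) ≈ 0.4545 °C

about 0.455 °C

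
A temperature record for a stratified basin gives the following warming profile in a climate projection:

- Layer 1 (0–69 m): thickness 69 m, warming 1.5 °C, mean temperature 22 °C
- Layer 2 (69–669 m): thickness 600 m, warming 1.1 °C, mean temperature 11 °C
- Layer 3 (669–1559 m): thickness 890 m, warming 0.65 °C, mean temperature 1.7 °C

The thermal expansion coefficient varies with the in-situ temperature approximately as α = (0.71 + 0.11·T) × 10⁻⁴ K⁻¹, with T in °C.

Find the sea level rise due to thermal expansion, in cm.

Layer 1: α = (0.71 + 0.11×22)×10⁻⁴ = 3.13×10⁻⁴ K⁻¹
Layer 2: α = (0.71 + 0.11×11)×10⁻⁴ = 1.92×10⁻⁴ K⁻¹
Layer 3: α = (0.71 + 0.11×1.7)×10⁻⁴ = 0.897×10⁻⁴ K⁻¹
0–69 m: 1.5 × 69 × 3.13×10⁻⁴ = 0.0323955 m
Layer 2: 1.1 × 1.92×10⁻⁴ × 600 = 0.12672 m
Layer 3: 890 × 0.897×10⁻⁴ × 0.65 = 0.05189145 m
Δh = 0.0323955 + 0.12672 + 0.05189145 = 0.21100695 m

21.1 cm of thermosteric rise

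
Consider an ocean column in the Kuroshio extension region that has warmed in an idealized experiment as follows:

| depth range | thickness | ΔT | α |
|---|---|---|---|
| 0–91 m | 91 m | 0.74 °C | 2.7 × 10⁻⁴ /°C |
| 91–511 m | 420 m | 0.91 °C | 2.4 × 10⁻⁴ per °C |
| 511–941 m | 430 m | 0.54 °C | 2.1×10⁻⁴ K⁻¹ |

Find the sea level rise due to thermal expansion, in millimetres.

159 mm

Layer 1: 0.74 × 91 × 2.7×10⁻⁴ = 0.0181818 m
Layer 2: 2.4×10⁻⁴ × 420 × 0.91 = 0.091728 m
511–941 m: 430 × 0.54 × 2.1×10⁻⁴ = 0.048762 m
Δh = 0.0181818 + 0.091728 + 0.048762 = 0.1586718 m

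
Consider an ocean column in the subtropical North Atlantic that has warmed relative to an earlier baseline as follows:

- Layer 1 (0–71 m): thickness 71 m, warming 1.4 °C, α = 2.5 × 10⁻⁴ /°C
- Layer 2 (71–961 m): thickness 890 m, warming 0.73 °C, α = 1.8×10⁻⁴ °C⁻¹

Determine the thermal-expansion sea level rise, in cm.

14 cm of thermosteric rise

1.4 × 71 × 2.5×10⁻⁴ = 0.02485 m
890 × 0.73 × 1.8×10⁻⁴ = 0.116946 m
Δh = 0.02485 + 0.116946 = 0.141796 m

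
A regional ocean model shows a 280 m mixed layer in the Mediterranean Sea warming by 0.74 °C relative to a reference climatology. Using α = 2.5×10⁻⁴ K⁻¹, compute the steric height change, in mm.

Δh ≈ 51.8 mm

Δh = αΔT·H = 2.5×10⁻⁴ × 0.74 × 280 = 0.05180 m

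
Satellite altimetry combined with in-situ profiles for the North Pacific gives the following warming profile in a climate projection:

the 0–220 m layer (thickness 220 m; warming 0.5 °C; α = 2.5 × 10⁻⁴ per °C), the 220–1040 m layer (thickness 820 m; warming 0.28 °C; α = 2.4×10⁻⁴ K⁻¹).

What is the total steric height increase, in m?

0–220 m: 220 × 0.5 × 2.5×10⁻⁴ = 0.02750 m
0.28 × 820 × 2.4×10⁻⁴ = 0.055104 m
Δh = 0.02750 + 0.055104 = 0.082604 m

Δh ≈ 0.0826 m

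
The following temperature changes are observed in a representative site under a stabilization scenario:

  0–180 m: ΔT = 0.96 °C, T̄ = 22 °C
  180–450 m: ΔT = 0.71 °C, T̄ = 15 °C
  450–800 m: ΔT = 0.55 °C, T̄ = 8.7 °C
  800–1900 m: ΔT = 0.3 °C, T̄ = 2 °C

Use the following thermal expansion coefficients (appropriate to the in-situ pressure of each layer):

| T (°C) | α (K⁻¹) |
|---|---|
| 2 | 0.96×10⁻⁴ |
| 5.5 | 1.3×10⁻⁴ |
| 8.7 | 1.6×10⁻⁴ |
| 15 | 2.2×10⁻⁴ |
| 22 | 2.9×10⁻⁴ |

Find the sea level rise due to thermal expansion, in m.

Layer 1 at 22 °C → α = 2.9×10⁻⁴ K⁻¹
Layer 2 at 15 °C → α = 2.2×10⁻⁴ K⁻¹
Layer 3 at 8.7 °C → α = 1.6×10⁻⁴ K⁻¹
Layer 4 at 2 °C → α = 0.96×10⁻⁴ K⁻¹
Layer 1: 180 × 0.96 × 2.9×10⁻⁴ = 0.050112 m
180–450 m: 270 × 2.2×10⁻⁴ × 0.71 = 0.042174 m
Layer 3: 0.55 × 350 × 1.6×10⁻⁴ = 0.03080 m
Layer 4: 1100 × 0.3 × 0.96×10⁻⁴ = 0.03168 m
Δh = 0.050112 + 0.042174 + 0.03080 + 0.03168 = 0.154766 m

about 0.155 m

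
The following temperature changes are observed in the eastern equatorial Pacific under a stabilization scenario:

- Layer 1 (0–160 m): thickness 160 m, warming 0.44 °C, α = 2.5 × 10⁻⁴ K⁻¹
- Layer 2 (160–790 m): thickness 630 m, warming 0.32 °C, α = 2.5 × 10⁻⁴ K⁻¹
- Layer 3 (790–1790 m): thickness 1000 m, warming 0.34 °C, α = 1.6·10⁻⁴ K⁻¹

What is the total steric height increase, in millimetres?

Layer 1: 160 × 2.5×10⁻⁴ × 0.44 = 0.01760 m
630 × 2.5×10⁻⁴ × 0.32 = 0.05040 m
790–1790 m: 1.6×10⁻⁴ × 1000 × 0.34 = 0.05440 m
Δh = 0.01760 + 0.05040 + 0.05440 = 0.12240 m

Δh = 122 mm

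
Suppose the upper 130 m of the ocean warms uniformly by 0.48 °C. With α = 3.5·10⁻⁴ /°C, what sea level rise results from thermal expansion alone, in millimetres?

Δh ≈ 21.8 mm

Δh = αΔT·H = 3.5×10⁻⁴ × 0.48 × 130 = 0.02184 m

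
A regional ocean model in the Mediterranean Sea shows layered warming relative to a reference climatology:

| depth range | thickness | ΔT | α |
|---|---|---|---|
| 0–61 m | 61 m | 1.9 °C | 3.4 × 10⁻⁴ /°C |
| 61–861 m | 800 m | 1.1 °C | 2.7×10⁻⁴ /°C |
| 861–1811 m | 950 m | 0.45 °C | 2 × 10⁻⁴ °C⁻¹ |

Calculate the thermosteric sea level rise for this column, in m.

0.363 m of thermosteric rise

0–61 m: 3.4×10⁻⁴ × 61 × 1.9 = 0.039406 m
61–861 m: 800 × 2.7×10⁻⁴ × 1.1 = 0.23760 m
Layer 3: 950 × 0.45 × 2×10⁻⁴ = 0.08550 m
Δh = 0.039406 + 0.23760 + 0.08550 = 0.362506 m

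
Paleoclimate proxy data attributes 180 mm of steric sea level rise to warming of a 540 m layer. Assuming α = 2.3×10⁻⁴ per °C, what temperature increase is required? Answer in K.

ΔT = Δh/(αH) = 0.18 / (2.3×10⁻⁴ × 540) ≈ 1.449 K

ΔT ≈ 1.45 K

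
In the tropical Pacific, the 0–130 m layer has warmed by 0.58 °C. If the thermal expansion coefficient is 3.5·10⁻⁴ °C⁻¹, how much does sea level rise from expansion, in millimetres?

Δh = αΔT·H = 3.5×10⁻⁴ × 0.58 × 130 = 0.02639 m

about 26.4 mm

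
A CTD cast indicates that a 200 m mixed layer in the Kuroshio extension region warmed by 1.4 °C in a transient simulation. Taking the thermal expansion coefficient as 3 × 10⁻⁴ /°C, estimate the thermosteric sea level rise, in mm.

Δh = αΔT·H = 3×10⁻⁴ × 1.4 × 200 = 0.08400 m

Δh ≈ 84.0 mm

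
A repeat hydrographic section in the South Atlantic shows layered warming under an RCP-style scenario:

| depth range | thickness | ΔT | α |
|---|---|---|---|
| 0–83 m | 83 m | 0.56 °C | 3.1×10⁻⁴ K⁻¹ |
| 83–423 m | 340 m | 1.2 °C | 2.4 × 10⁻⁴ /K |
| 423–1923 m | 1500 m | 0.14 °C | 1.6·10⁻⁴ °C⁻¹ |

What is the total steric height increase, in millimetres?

Δh ≈ 146 mm

Layer 1: 3.1×10⁻⁴ × 0.56 × 83 = 0.0144088 m
2.4×10⁻⁴ × 340 × 1.2 = 0.09792 m
423–1923 m: 1.6×10⁻⁴ × 0.14 × 1500 = 0.03360 m
Δh = 0.0144088 + 0.09792 + 0.03360 = 0.1459288 m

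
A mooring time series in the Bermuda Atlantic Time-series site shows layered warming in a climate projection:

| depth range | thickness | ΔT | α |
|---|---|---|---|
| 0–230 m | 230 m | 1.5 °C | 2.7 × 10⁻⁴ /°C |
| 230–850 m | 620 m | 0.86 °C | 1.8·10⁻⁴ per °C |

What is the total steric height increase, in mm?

0–230 m: 230 × 2.7×10⁻⁴ × 1.5 = 0.09315 m
0.86 × 1.8×10⁻⁴ × 620 = 0.095976 m
Δh = 0.09315 + 0.095976 = 0.189126 m

Δh ≈ 190 mm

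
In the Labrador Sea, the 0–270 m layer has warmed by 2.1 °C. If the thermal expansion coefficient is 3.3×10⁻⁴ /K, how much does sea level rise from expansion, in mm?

Δh ≈ 187 mm

Δh = αΔT·H = 3.3×10⁻⁴ × 2.1 × 270 = 0.18711 m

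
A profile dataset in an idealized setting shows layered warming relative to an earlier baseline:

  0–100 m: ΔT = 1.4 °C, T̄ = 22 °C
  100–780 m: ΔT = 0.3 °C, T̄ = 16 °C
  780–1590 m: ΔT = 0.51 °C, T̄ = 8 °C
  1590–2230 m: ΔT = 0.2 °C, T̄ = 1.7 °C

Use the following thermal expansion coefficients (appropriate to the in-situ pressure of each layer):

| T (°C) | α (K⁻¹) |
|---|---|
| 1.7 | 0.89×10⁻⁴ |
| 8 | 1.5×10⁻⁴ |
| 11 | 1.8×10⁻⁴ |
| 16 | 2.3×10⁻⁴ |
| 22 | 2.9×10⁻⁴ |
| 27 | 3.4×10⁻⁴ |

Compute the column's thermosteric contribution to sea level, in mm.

161 mm

Layer 1 at 22 °C → α = 2.9×10⁻⁴ K⁻¹
Layer 2 at 16 °C → α = 2.3×10⁻⁴ K⁻¹
Layer 3 at 8 °C → α = 1.5×10⁻⁴ K⁻¹
Layer 4 at 1.7 °C → α = 0.89×10⁻⁴ K⁻¹
100 × 1.4 × 2.9×10⁻⁴ = 0.04060 m
Layer 2: 680 × 2.3×10⁻⁴ × 0.3 = 0.04692 m
780–1590 m: 1.5×10⁻⁴ × 810 × 0.51 = 0.061965 m
1590–2230 m: 0.89×10⁻⁴ × 0.2 × 640 = 0.011392 m
Δh = 0.04060 + 0.04692 + 0.061965 + 0.011392 = 0.160877 m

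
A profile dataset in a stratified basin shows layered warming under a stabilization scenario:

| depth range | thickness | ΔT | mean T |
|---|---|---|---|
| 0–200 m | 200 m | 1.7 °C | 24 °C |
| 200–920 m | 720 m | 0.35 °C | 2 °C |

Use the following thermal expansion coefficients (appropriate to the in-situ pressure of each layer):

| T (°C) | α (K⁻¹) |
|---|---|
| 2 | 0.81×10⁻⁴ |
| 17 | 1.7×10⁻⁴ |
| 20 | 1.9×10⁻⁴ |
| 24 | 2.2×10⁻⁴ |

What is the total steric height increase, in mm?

Layer 1 at 24 °C → α = 2.2×10⁻⁴ K⁻¹
Layer 2 at 2 °C → α = 0.81×10⁻⁴ K⁻¹
0–200 m: 2.2×10⁻⁴ × 200 × 1.7 = 0.07480 m
0.35 × 0.81×10⁻⁴ × 720 = 0.020412 m
Δh = 0.07480 + 0.020412 = 0.095212 m ≈ 95.2 mm

Δh ≈ 95.2 mm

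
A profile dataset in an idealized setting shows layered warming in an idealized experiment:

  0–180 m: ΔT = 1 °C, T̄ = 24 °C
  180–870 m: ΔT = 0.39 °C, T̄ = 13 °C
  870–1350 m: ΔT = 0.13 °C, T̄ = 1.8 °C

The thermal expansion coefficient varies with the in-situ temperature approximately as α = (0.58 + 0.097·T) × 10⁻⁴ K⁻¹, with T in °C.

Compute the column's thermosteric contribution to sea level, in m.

Layer 1: α = (0.58 + 0.097×24)×10⁻⁴ = 2.908×10⁻⁴ K⁻¹
Layer 2: α = (0.58 + 0.097×13)×10⁻⁴ = 1.841×10⁻⁴ K⁻¹
Layer 3: α = (0.58 + 0.097×1.8)×10⁻⁴ = 0.7546×10⁻⁴ K⁻¹
180 × 1 × 2.908×10⁻⁴ = 0.052344 m
0.39 × 690 × 1.841×10⁻⁴ = 0.04954131 m
870–1350 m: 0.13 × 480 × 0.7546×10⁻⁴ = 0.004708704 m
Δh = 0.052344 + 0.04954131 + 0.004708704 = 0.106594014 m ≈ 0.107 m

Δh = 0.107 m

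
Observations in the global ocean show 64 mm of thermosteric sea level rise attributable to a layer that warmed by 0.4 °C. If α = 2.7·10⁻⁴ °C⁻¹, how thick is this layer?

H = Δh/(αΔT) = 0.064 / (2.7×10⁻⁴ × 0.4) ≈ 592.6 m

593 m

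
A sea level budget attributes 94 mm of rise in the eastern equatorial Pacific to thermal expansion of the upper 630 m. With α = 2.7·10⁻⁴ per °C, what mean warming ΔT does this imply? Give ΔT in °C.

about 0.553 °C

ΔT = Δh/(αH) = 0.094 / (2.7×10⁻⁴ × 630) ≈ 0.5526 °C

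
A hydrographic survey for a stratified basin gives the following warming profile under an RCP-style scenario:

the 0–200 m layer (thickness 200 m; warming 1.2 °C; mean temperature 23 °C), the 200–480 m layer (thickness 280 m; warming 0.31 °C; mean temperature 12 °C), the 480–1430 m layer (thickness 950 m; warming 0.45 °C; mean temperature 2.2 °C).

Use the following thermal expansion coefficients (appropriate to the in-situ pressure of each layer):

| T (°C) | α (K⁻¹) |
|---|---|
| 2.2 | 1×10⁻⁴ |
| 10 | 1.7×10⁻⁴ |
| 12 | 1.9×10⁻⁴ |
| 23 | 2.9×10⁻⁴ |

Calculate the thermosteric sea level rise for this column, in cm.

about 13 cm

Layer 1 at 23 °C → α = 2.9×10⁻⁴ K⁻¹
Layer 2 at 12 °C → α = 1.9×10⁻⁴ K⁻¹
Layer 3 at 2.2 °C → α = 1×10⁻⁴ K⁻¹
2.9×10⁻⁴ × 200 × 1.2 = 0.06960 m
Layer 2: 0.31 × 1.9×10⁻⁴ × 280 = 0.016492 m
Layer 3: 1×10⁻⁴ × 950 × 0.45 = 0.04275 m
Δh = 0.06960 + 0.016492 + 0.04275 = 0.128842 m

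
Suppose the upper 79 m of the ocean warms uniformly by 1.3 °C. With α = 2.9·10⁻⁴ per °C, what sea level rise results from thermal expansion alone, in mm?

29.8 mm of thermosteric rise

Δh = αΔT·H = 2.9×10⁻⁴ × 1.3 × 79 = 0.029783 m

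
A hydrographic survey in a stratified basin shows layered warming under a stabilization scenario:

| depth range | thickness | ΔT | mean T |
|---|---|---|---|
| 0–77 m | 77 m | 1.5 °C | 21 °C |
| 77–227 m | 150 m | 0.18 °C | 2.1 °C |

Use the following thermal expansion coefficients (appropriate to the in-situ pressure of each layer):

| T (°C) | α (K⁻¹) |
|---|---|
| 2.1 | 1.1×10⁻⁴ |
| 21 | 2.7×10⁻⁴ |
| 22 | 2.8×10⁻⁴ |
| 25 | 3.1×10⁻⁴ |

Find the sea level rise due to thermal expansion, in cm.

3.4 cm of thermosteric rise

Layer 1 at 21 °C → α = 2.7×10⁻⁴ K⁻¹
Layer 2 at 2.1 °C → α = 1.1×10⁻⁴ K⁻¹
Layer 1: 77 × 1.5 × 2.7×10⁻⁴ = 0.031185 m
77–227 m: 150 × 0.18 × 1.1×10⁻⁴ = 0.00297 m
Δh = 0.031185 + 0.00297 = 0.034155 m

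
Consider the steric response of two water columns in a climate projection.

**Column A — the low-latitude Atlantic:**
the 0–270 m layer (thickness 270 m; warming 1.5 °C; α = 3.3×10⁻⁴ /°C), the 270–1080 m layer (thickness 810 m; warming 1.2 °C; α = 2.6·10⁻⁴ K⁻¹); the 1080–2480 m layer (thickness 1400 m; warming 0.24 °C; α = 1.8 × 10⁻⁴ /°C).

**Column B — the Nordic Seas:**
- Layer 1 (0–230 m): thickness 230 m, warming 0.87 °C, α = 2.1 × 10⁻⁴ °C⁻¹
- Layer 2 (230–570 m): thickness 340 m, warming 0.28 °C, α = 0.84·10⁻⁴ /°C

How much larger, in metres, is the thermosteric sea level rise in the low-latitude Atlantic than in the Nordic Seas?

A 1.5 × 270 × 3.3×10⁻⁴ = 0.13365 m
A 810 × 1.2 × 2.6×10⁻⁴ = 0.25272 m
A Layer 3: 1400 × 1.8×10⁻⁴ × 0.24 = 0.06048 m
A total: 0.44685 m
B 0–230 m: 2.1×10⁻⁴ × 230 × 0.87 = 0.042021 m
B Layer 2: 0.84×10⁻⁴ × 0.28 × 340 = 0.0079968 m
B total: 0.0500178 m
Difference: 0.44685 − 0.0500178 = 0.3968322 m

0.40 m larger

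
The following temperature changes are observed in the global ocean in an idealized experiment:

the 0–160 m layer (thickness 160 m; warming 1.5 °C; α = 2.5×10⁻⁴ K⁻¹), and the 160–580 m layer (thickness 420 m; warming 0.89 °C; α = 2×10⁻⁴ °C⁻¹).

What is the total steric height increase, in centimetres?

Δh ≈ 13.5 cm

1.5 × 2.5×10⁻⁴ × 160 = 0.06000 m
Layer 2: 420 × 0.89 × 2×10⁻⁴ = 0.07476 m
Δh = 0.06000 + 0.07476 = 0.13476 m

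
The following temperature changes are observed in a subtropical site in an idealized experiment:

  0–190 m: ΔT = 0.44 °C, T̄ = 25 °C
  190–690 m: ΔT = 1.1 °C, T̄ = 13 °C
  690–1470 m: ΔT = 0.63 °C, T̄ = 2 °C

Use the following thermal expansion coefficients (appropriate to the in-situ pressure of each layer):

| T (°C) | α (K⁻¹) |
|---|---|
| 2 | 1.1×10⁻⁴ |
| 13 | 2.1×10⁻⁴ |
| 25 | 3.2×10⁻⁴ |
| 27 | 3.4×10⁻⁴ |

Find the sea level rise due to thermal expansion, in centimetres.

20 cm

Layer 1 at 25 °C → α = 3.2×10⁻⁴ K⁻¹
Layer 2 at 13 °C → α = 2.1×10⁻⁴ K⁻¹
Layer 3 at 2 °C → α = 1.1×10⁻⁴ K⁻¹
0–190 m: 3.2×10⁻⁴ × 0.44 × 190 = 0.026752 m
190–690 m: 1.1 × 500 × 2.1×10⁻⁴ = 0.11550 m
780 × 0.63 × 1.1×10⁻⁴ = 0.054054 m
Δh = 0.026752 + 0.11550 + 0.054054 = 0.196306 m ≈ 20 cm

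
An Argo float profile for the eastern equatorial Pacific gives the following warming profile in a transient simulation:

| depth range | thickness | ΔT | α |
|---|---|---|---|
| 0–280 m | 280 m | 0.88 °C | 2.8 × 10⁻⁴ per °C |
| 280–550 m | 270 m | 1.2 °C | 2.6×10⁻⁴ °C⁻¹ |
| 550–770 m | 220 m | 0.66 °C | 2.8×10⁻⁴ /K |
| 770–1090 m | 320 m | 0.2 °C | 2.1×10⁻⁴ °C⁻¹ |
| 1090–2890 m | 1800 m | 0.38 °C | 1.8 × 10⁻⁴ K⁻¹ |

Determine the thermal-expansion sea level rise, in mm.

Layer 1: 280 × 0.88 × 2.8×10⁻⁴ = 0.068992 m
Layer 2: 1.2 × 270 × 2.6×10⁻⁴ = 0.08424 m
Layer 3: 220 × 2.8×10⁻⁴ × 0.66 = 0.040656 m
Layer 4: 0.2 × 2.1×10⁻⁴ × 320 = 0.01344 m
1090–2890 m: 1.8×10⁻⁴ × 1800 × 0.38 = 0.12312 m
Δh = 0.068992 + 0.08424 + 0.040656 + 0.01344 + 0.12312 = 0.330448 m

Δh = 330 mm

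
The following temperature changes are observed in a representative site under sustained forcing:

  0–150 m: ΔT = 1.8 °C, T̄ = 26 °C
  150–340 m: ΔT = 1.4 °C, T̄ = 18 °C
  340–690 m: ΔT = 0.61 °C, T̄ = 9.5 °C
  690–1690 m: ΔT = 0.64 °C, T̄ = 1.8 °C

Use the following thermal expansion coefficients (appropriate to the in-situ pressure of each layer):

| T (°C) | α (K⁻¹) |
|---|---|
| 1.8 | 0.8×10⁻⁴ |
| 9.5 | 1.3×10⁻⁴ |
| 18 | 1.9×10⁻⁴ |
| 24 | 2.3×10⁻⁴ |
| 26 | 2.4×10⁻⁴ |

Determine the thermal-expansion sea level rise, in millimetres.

194 mm

Layer 1 at 26 °C → α = 2.4×10⁻⁴ K⁻¹
Layer 2 at 18 °C → α = 1.9×10⁻⁴ K⁻¹
Layer 3 at 9.5 °C → α = 1.3×10⁻⁴ K⁻¹
Layer 4 at 1.8 °C → α = 0.8×10⁻⁴ K⁻¹
0–150 m: 2.4×10⁻⁴ × 1.8 × 150 = 0.06480 m
1.9×10⁻⁴ × 190 × 1.4 = 0.05054 m
340–690 m: 350 × 1.3×10⁻⁴ × 0.61 = 0.027755 m
0.64 × 0.8×10⁻⁴ × 1000 = 0.05120 m
Δh = 0.06480 + 0.05054 + 0.027755 + 0.05120 = 0.194295 m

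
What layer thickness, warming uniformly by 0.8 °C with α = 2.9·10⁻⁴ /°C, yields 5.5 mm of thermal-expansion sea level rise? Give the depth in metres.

about 23.7 m

H = Δh/(αΔT) = 0.0055 / (2.9×10⁻⁴ × 0.8) ≈ 23.71 m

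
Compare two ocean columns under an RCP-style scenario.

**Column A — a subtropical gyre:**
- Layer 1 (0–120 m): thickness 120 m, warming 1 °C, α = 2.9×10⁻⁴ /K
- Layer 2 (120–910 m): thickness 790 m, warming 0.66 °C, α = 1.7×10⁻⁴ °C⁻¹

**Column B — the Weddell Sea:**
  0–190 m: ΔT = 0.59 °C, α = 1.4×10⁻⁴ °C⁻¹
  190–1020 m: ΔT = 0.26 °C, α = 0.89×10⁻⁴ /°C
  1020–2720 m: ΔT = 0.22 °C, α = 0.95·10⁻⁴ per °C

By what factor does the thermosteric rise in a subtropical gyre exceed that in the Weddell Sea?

1.75

A Layer 1: 1 × 2.9×10⁻⁴ × 120 = 0.03480 m
A 0.66 × 790 × 1.7×10⁻⁴ = 0.088638 m
A total: 0.123438 m
B Layer 1: 1.4×10⁻⁴ × 190 × 0.59 = 0.015694 m
B Layer 2: 0.89×10⁻⁴ × 0.26 × 830 = 0.0192062 m
B 0.22 × 0.95×10⁻⁴ × 1700 = 0.03553 m
B total: 0.0704302 m
Ratio: 0.123438 / 0.0704302 ≈ 1.753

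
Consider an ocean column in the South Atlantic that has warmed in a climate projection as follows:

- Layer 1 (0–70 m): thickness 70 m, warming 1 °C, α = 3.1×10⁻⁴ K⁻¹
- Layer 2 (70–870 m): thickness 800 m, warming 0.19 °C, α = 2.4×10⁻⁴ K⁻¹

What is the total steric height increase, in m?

Δh ≈ 0.0582 m

Layer 1: 70 × 3.1×10⁻⁴ × 1 = 0.02170 m
70–870 m: 800 × 0.19 × 2.4×10⁻⁴ = 0.03648 m
Δh = 0.02170 + 0.03648 = 0.05818 m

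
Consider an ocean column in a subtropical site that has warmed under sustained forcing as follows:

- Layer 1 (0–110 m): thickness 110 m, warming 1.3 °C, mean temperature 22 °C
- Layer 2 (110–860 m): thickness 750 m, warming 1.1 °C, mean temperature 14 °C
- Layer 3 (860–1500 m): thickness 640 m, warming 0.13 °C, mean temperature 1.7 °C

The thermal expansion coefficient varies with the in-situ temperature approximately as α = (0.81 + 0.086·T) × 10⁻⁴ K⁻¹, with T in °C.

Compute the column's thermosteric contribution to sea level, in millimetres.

about 213 mm

Layer 1: α = (0.81 + 0.086×22)×10⁻⁴ = 2.702×10⁻⁴ K⁻¹
Layer 2: α = (0.81 + 0.086×14)×10⁻⁴ = 2.014×10⁻⁴ K⁻¹
Layer 3: α = (0.81 + 0.086×1.7)×10⁻⁴ = 0.9562×10⁻⁴ K⁻¹
0–110 m: 110 × 2.702×10⁻⁴ × 1.3 = 0.0386386 m
110–860 m: 1.1 × 750 × 2.014×10⁻⁴ = 0.166155 m
Layer 3: 640 × 0.9562×10⁻⁴ × 0.13 = 0.007955584 m
Δh = 0.0386386 + 0.166155 + 0.007955584 = 0.212749184 m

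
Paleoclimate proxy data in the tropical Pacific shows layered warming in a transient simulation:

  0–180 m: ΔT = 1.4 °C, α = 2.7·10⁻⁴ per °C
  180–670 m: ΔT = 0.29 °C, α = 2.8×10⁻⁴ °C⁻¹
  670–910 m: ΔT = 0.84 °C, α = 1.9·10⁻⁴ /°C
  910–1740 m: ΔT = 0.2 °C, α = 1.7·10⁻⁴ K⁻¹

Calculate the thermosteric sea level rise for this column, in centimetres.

17.4 cm

2.7×10⁻⁴ × 180 × 1.4 = 0.06804 m
0.29 × 2.8×10⁻⁴ × 490 = 0.039788 m
0.84 × 240 × 1.9×10⁻⁴ = 0.038304 m
910–1740 m: 830 × 0.2 × 1.7×10⁻⁴ = 0.02822 m
Δh = 0.06804 + 0.039788 + 0.038304 + 0.02822 = 0.174352 m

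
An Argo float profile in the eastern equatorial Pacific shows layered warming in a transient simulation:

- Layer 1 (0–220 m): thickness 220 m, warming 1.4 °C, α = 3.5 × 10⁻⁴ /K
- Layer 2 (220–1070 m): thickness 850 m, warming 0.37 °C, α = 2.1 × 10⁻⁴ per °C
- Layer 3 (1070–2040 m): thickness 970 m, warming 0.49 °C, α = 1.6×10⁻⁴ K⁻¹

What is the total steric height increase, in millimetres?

Layer 1: 220 × 1.4 × 3.5×10⁻⁴ = 0.10780 m
220–1070 m: 2.1×10⁻⁴ × 0.37 × 850 = 0.066045 m
970 × 0.49 × 1.6×10⁻⁴ = 0.076048 m
Δh = 0.10780 + 0.066045 + 0.076048 = 0.249893 m

250 mm of thermosteric rise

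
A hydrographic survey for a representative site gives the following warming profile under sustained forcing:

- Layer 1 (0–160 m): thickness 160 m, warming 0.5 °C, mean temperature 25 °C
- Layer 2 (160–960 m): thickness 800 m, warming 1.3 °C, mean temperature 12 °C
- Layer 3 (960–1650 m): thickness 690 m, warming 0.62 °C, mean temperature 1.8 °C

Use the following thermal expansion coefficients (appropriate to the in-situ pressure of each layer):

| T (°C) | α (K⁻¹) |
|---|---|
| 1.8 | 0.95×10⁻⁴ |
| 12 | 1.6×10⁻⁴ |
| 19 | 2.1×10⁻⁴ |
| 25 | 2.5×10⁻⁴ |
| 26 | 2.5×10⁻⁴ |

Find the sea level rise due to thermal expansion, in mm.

Layer 1 at 25 °C → α = 2.5×10⁻⁴ K⁻¹
Layer 2 at 12 °C → α = 1.6×10⁻⁴ K⁻¹
Layer 3 at 1.8 °C → α = 0.95×10⁻⁴ K⁻¹
160 × 2.5×10⁻⁴ × 0.5 = 0.02000 m
1.3 × 1.6×10⁻⁴ × 800 = 0.16640 m
0.62 × 0.95×10⁻⁴ × 690 = 0.040641 m
Δh = 0.02000 + 0.16640 + 0.040641 = 0.227041 m

about 227 mm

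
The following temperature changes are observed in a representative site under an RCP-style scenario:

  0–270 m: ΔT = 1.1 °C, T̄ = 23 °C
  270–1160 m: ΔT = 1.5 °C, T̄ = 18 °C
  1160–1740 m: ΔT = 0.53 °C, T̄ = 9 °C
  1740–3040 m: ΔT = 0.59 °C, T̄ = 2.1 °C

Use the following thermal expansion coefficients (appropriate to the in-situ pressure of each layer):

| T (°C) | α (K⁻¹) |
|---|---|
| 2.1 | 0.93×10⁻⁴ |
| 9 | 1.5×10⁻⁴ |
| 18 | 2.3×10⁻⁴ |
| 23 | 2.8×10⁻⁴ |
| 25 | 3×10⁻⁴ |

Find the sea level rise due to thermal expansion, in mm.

Layer 1 at 23 °C → α = 2.8×10⁻⁴ K⁻¹
Layer 2 at 18 °C → α = 2.3×10⁻⁴ K⁻¹
Layer 3 at 9 °C → α = 1.5×10⁻⁴ K⁻¹
Layer 4 at 2.1 °C → α = 0.93×10⁻⁴ K⁻¹
0–270 m: 270 × 2.8×10⁻⁴ × 1.1 = 0.08316 m
270–1160 m: 890 × 1.5 × 2.3×10⁻⁴ = 0.30705 m
1160–1740 m: 1.5×10⁻⁴ × 580 × 0.53 = 0.04611 m
0.59 × 0.93×10⁻⁴ × 1300 = 0.071331 m
Δh = 0.08316 + 0.30705 + 0.04611 + 0.071331 = 0.507651 m

Δh = 508 mm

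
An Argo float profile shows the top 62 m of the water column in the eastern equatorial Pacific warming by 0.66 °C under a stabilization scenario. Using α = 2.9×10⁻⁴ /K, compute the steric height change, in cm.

Δh = αΔT·H = 2.9×10⁻⁴ × 0.66 × 62 = 0.0118668 m

Δh = 1.19 cm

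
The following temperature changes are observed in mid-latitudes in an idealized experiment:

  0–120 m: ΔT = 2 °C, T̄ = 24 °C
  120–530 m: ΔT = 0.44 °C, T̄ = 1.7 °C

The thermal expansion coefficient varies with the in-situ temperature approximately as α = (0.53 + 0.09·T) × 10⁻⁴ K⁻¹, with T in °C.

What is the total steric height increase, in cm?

Layer 1: α = (0.53 + 0.09×24)×10⁻⁴ = 2.69×10⁻⁴ K⁻¹
Layer 2: α = (0.53 + 0.09×1.7)×10⁻⁴ = 0.683×10⁻⁴ K⁻¹
2.69×10⁻⁴ × 2 × 120 = 0.06456 m
120–530 m: 410 × 0.683×10⁻⁴ × 0.44 = 0.01232132 m
Δh = 0.06456 + 0.01232132 = 0.07688132 m ≈ 7.69 cm

7.69 cm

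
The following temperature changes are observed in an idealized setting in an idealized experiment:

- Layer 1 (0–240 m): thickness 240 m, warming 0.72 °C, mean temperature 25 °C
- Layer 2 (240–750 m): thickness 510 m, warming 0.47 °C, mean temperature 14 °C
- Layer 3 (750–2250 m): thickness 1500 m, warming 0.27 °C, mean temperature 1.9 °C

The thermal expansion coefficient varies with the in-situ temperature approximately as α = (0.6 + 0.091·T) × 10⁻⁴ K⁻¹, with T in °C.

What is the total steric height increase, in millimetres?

130 mm

Layer 1: α = (0.6 + 0.091×25)×10⁻⁴ = 2.875×10⁻⁴ K⁻¹
Layer 2: α = (0.6 + 0.091×14)×10⁻⁴ = 1.874×10⁻⁴ K⁻¹
Layer 3: α = (0.6 + 0.091×1.9)×10⁻⁴ = 0.7729×10⁻⁴ K⁻¹
0–240 m: 0.72 × 240 × 2.875×10⁻⁴ = 0.04968 m
1.874×10⁻⁴ × 0.47 × 510 = 0.04491978 m
750–2250 m: 0.27 × 0.7729×10⁻⁴ × 1500 = 0.03130245 m
Δh = 0.04968 + 0.04491978 + 0.03130245 = 0.12590223 m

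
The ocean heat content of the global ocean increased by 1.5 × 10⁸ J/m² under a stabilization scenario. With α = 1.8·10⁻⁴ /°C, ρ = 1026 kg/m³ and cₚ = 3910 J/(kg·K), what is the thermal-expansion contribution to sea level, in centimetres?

0.67 cm

Δh = αQ/(ρcₚ) = 1.8×10⁻⁴ × 1.5×10⁸ / (1026 × 3910) ≈ 0.0067304 m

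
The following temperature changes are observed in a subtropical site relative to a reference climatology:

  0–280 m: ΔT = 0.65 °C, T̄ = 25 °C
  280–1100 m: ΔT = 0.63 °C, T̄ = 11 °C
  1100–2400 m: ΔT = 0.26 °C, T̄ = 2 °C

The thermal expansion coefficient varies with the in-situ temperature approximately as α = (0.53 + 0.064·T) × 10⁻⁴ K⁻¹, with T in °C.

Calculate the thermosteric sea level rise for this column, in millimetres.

120 mm

Layer 1: α = (0.53 + 0.064×25)×10⁻⁴ = 2.13×10⁻⁴ K⁻¹
Layer 2: α = (0.53 + 0.064×11)×10⁻⁴ = 1.234×10⁻⁴ K⁻¹
Layer 3: α = (0.53 + 0.064×2)×10⁻⁴ = 0.658×10⁻⁴ K⁻¹
0–280 m: 280 × 2.13×10⁻⁴ × 0.65 = 0.038766 m
Layer 2: 0.63 × 820 × 1.234×10⁻⁴ = 0.06374844 m
Layer 3: 0.658×10⁻⁴ × 1300 × 0.26 = 0.0222404 m
Δh = 0.038766 + 0.06374844 + 0.0222404 = 0.12475484 m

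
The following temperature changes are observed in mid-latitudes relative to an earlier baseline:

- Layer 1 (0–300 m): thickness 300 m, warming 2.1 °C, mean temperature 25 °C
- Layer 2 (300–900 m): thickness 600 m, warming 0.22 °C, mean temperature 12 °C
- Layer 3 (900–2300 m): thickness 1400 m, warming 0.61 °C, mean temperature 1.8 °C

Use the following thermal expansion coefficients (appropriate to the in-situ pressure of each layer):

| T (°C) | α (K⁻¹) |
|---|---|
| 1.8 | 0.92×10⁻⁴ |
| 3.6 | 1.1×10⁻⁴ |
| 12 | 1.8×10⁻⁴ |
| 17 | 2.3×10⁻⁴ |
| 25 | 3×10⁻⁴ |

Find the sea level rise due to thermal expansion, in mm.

291 mm of thermosteric rise

Layer 1 at 25 °C → α = 3×10⁻⁴ K⁻¹
Layer 2 at 12 °C → α = 1.8×10⁻⁴ K⁻¹
Layer 3 at 1.8 °C → α = 0.92×10⁻⁴ K⁻¹
0–300 m: 3×10⁻⁴ × 300 × 2.1 = 0.18900 m
Layer 2: 1.8×10⁻⁴ × 600 × 0.22 = 0.02376 m
900–2300 m: 0.92×10⁻⁴ × 1400 × 0.61 = 0.078568 m
Δh = 0.18900 + 0.02376 + 0.078568 = 0.291328 m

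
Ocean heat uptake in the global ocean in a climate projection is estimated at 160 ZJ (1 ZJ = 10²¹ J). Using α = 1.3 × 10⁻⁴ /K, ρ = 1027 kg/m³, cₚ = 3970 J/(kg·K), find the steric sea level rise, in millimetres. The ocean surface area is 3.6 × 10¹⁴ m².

14.2 mm

Per unit area: Q = 160×10²¹ / (3.6×10¹⁴) ≈ 4.444×10⁸ J/m²
Δh = αQ/(ρcₚ) = 1.3×10⁻⁴ × 4.444×10⁸ / (1027 × 3970) ≈ 0.01417 m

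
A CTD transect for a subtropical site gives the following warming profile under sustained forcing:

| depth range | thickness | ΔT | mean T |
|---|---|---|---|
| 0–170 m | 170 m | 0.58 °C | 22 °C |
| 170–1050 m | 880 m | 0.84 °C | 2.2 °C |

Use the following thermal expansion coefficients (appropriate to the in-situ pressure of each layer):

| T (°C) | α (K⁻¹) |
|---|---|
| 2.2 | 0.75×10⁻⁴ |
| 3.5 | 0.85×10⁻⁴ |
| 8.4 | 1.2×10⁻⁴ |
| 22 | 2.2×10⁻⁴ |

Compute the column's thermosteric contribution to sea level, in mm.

77 mm

Layer 1 at 22 °C → α = 2.2×10⁻⁴ K⁻¹
Layer 2 at 2.2 °C → α = 0.75×10⁻⁴ K⁻¹
0–170 m: 0.58 × 2.2×10⁻⁴ × 170 = 0.021692 m
0.75×10⁻⁴ × 880 × 0.84 = 0.05544 m
Δh = 0.021692 + 0.05544 = 0.077132 m ≈ 77 mm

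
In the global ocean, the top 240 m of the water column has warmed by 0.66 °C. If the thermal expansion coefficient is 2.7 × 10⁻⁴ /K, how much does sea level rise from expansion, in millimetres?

Δh = αΔT·H = 2.7×10⁻⁴ × 0.66 × 240 = 0.042768 m

Δh ≈ 43 mm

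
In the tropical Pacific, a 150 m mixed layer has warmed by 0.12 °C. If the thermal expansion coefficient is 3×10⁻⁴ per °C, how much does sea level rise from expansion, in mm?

5.40 mm

Δh = αΔT·H = 3×10⁻⁴ × 0.12 × 150 = 0.00540 m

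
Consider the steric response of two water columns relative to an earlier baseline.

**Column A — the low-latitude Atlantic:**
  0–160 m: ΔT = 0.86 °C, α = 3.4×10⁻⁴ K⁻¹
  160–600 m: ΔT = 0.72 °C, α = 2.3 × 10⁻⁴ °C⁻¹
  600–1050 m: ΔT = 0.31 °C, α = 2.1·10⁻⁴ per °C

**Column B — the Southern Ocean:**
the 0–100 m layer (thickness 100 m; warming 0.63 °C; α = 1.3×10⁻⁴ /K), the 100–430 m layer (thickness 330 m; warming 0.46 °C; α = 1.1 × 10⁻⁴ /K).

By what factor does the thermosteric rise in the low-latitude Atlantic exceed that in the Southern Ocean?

A 0–160 m: 3.4×10⁻⁴ × 0.86 × 160 = 0.046784 m
A Layer 2: 2.3×10⁻⁴ × 440 × 0.72 = 0.072864 m
A 600–1050 m: 2.1×10⁻⁴ × 0.31 × 450 = 0.029295 m
A total: 0.148943 m
B 0.63 × 100 × 1.3×10⁻⁴ = 0.00819 m
B Layer 2: 1.1×10⁻⁴ × 330 × 0.46 = 0.016698 m
B total: 0.024888 m
Ratio: 0.148943 / 0.024888 ≈ 5.985

6.0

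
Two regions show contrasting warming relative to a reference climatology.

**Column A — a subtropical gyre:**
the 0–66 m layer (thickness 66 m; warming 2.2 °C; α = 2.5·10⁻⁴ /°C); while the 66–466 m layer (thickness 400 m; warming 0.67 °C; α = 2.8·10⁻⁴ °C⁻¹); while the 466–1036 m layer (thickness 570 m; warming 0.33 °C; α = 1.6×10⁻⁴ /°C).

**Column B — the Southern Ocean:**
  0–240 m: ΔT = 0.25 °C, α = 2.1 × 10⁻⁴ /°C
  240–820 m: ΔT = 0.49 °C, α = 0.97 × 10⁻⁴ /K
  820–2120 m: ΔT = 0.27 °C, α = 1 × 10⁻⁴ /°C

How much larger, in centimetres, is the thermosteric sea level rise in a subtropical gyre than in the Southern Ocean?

A 2.2 × 66 × 2.5×10⁻⁴ = 0.03630 m
A Layer 2: 400 × 2.8×10⁻⁴ × 0.67 = 0.07504 m
A 0.33 × 570 × 1.6×10⁻⁴ = 0.030096 m
A total: 0.141436 m
B 0–240 m: 2.1×10⁻⁴ × 0.25 × 240 = 0.01260 m
B 580 × 0.49 × 0.97×10⁻⁴ = 0.0275674 m
B 0.27 × 1×10⁻⁴ × 1300 = 0.03510 m
B total: 0.0752674 m
Difference: 0.141436 − 0.0752674 = 0.0661686 m

6.62 cm larger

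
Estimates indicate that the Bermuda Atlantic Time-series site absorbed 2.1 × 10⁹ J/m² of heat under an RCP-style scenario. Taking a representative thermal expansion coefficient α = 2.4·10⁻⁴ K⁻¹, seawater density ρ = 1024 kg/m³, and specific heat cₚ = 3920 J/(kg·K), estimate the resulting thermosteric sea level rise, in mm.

130 mm of thermosteric rise

Δh = αQ/(ρcₚ) = 2.4×10⁻⁴ × 2.1×10⁹ / (1024 × 3920) ≈ 0.12556 m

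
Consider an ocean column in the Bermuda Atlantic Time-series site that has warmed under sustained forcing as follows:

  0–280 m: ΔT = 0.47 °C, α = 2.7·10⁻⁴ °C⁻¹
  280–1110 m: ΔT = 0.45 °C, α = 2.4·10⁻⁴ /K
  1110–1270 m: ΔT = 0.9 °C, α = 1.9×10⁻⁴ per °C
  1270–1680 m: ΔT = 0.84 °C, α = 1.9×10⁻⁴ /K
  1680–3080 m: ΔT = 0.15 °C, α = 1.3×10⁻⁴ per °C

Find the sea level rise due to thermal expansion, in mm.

Δh ≈ 250 mm

0.47 × 280 × 2.7×10⁻⁴ = 0.035532 m
Layer 2: 830 × 2.4×10⁻⁴ × 0.45 = 0.08964 m
Layer 3: 160 × 1.9×10⁻⁴ × 0.9 = 0.02736 m
410 × 0.84 × 1.9×10⁻⁴ = 0.065436 m
1680–3080 m: 1400 × 1.3×10⁻⁴ × 0.15 = 0.02730 m
Δh = 0.035532 + 0.08964 + 0.02736 + 0.065436 + 0.02730 = 0.245268 m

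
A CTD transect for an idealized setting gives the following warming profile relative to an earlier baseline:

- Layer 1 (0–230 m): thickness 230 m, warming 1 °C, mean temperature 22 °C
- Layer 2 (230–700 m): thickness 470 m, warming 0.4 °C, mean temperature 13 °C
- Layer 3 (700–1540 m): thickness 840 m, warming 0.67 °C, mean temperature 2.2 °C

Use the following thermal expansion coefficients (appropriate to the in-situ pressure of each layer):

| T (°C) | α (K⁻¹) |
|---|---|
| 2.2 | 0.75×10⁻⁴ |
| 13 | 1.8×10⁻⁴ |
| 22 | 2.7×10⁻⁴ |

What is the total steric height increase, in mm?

138 mm

Layer 1 at 22 °C → α = 2.7×10⁻⁴ K⁻¹
Layer 2 at 13 °C → α = 1.8×10⁻⁴ K⁻¹
Layer 3 at 2.2 °C → α = 0.75×10⁻⁴ K⁻¹
2.7×10⁻⁴ × 230 × 1 = 0.06210 m
470 × 0.4 × 1.8×10⁻⁴ = 0.03384 m
Layer 3: 0.75×10⁻⁴ × 840 × 0.67 = 0.04221 m
Δh = 0.06210 + 0.03384 + 0.04221 = 0.13815 m ≈ 138 mm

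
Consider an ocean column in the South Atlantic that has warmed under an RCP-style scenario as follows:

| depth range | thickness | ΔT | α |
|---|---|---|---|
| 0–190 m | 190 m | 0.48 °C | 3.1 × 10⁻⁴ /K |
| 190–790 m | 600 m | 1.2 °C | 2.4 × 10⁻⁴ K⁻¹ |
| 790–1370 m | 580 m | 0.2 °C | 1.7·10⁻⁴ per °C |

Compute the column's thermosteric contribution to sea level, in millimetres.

about 221 mm

0–190 m: 190 × 0.48 × 3.1×10⁻⁴ = 0.028272 m
190–790 m: 600 × 2.4×10⁻⁴ × 1.2 = 0.17280 m
1.7×10⁻⁴ × 0.2 × 580 = 0.01972 m
Δh = 0.028272 + 0.17280 + 0.01972 = 0.220792 m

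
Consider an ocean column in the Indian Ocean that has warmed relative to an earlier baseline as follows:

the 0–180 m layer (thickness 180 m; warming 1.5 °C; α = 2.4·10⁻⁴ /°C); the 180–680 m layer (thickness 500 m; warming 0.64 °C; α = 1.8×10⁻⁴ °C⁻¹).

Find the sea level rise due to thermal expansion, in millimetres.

2.4×10⁻⁴ × 1.5 × 180 = 0.06480 m
1.8×10⁻⁴ × 0.64 × 500 = 0.05760 m
Δh = 0.06480 + 0.05760 = 0.12240 m

122 mm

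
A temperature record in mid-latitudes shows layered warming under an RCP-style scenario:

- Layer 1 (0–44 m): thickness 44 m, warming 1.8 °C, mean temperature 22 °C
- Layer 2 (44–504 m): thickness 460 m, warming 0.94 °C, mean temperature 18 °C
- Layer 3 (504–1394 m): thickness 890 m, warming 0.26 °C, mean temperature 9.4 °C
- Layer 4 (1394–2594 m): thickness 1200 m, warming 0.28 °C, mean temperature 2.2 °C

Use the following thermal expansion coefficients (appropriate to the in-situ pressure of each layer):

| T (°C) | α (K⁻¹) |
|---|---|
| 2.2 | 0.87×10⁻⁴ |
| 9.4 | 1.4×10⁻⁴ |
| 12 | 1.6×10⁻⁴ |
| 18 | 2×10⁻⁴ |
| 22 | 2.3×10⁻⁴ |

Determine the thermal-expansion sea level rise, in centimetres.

Layer 1 at 22 °C → α = 2.3×10⁻⁴ K⁻¹
Layer 2 at 18 °C → α = 2×10⁻⁴ K⁻¹
Layer 3 at 9.4 °C → α = 1.4×10⁻⁴ K⁻¹
Layer 4 at 2.2 °C → α = 0.87×10⁻⁴ K⁻¹
0–44 m: 44 × 1.8 × 2.3×10⁻⁴ = 0.018216 m
0.94 × 460 × 2×10⁻⁴ = 0.08648 m
504–1394 m: 890 × 1.4×10⁻⁴ × 0.26 = 0.032396 m
Layer 4: 1200 × 0.28 × 0.87×10⁻⁴ = 0.029232 m
Δh = 0.018216 + 0.08648 + 0.032396 + 0.029232 = 0.166324 m

about 16.6 cm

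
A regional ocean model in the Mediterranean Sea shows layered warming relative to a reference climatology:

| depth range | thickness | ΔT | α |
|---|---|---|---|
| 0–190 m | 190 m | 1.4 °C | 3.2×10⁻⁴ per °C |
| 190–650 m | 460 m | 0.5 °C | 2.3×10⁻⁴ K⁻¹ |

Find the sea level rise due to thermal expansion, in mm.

0–190 m: 1.4 × 3.2×10⁻⁴ × 190 = 0.08512 m
Layer 2: 2.3×10⁻⁴ × 460 × 0.5 = 0.05290 m
Δh = 0.08512 + 0.05290 = 0.13802 m

Δh ≈ 140 mm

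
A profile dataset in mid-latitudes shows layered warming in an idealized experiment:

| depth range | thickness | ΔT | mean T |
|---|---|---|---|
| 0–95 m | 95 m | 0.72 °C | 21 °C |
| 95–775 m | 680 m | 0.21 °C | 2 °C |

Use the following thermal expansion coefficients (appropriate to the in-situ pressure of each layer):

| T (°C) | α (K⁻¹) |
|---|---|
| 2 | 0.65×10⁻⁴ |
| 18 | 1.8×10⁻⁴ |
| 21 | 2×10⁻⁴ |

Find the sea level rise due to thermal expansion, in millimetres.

Δh = 23.0 mm

Layer 1 at 21 °C → α = 2×10⁻⁴ K⁻¹
Layer 2 at 2 °C → α = 0.65×10⁻⁴ K⁻¹
2×10⁻⁴ × 0.72 × 95 = 0.01368 m
0.65×10⁻⁴ × 680 × 0.21 = 0.009282 m
Δh = 0.01368 + 0.009282 = 0.022962 m ≈ 23.0 mm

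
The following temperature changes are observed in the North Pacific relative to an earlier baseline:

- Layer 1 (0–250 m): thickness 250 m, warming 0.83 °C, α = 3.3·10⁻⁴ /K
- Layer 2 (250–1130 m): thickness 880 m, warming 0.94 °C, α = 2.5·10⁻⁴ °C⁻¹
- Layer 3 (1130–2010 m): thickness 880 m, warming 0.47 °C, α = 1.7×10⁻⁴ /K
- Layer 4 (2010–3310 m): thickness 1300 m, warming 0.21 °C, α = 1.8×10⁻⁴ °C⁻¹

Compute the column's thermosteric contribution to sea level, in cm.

0.83 × 250 × 3.3×10⁻⁴ = 0.068475 m
880 × 2.5×10⁻⁴ × 0.94 = 0.20680 m
Layer 3: 880 × 0.47 × 1.7×10⁻⁴ = 0.070312 m
0.21 × 1.8×10⁻⁴ × 1300 = 0.04914 m
Δh = 0.068475 + 0.20680 + 0.070312 + 0.04914 = 0.394727 m ≈ 39.5 cm

39.5 cm of thermosteric rise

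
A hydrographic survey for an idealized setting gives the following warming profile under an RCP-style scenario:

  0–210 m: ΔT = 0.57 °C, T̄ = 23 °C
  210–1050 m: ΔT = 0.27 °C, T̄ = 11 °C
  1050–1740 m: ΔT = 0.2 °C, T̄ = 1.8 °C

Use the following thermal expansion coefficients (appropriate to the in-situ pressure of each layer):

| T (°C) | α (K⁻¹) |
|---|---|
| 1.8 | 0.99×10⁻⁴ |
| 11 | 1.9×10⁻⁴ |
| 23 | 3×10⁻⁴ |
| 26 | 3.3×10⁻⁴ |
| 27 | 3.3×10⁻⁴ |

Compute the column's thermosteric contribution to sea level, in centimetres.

Δh ≈ 9.3 cm

Layer 1 at 23 °C → α = 3×10⁻⁴ K⁻¹
Layer 2 at 11 °C → α = 1.9×10⁻⁴ K⁻¹
Layer 3 at 1.8 °C → α = 0.99×10⁻⁴ K⁻¹
3×10⁻⁴ × 210 × 0.57 = 0.03591 m
1.9×10⁻⁴ × 0.27 × 840 = 0.043092 m
1050–1740 m: 690 × 0.2 × 0.99×10⁻⁴ = 0.013662 m
Δh = 0.03591 + 0.043092 + 0.013662 = 0.092664 m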